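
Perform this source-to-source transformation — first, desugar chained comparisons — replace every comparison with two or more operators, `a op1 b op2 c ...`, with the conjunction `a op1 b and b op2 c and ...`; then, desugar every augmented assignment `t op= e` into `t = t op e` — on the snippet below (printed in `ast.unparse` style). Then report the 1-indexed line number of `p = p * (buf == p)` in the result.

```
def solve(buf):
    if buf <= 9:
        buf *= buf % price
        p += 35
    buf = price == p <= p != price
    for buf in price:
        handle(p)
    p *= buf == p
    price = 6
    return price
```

Transformed code:
def solve(buf):
    if buf <= 9:
        buf = buf * (buf % price)
        p = p + 35
    buf = price == p and p <= p and (p != price)
    for buf in price:
        handle(p)
    p = p * (buf == p)
    price = 6
    return price

8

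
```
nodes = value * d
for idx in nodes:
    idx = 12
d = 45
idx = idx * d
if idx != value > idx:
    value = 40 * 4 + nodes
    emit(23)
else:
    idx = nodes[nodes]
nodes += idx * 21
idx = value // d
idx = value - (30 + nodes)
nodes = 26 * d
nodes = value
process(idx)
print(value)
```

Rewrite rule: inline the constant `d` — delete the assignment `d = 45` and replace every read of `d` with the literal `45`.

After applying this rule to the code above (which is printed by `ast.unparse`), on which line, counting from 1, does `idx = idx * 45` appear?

Transformed code:
nodes = value * 45
for idx in nodes:
    idx = 12
idx = idx * 45
if idx != value > idx:
    value = 40 * 4 + nodes
    emit(23)
else:
    idx = nodes[nodes]
nodes += idx * 21
idx = value // 45
idx = value - (30 + nodes)
nodes = 26 * 45
nodes = value
process(idx)
print(value)

4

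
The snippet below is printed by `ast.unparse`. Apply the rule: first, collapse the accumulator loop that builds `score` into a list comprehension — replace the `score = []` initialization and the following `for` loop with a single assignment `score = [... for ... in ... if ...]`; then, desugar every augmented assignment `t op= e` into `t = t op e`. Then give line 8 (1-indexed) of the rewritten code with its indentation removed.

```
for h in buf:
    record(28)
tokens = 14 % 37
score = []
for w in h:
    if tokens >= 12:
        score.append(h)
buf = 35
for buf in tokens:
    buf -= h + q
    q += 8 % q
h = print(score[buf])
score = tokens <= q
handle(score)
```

Transformed code:
for h in buf:
    record(28)
tokens = 14 % 37
score = [h for w in h if tokens >= 12]
buf = 35
for buf in tokens:
    buf = buf - (h + q)
    q = q + 8 % q
h = print(score[buf])
score = tokens <= q
handle(score)

q = q + 8 % q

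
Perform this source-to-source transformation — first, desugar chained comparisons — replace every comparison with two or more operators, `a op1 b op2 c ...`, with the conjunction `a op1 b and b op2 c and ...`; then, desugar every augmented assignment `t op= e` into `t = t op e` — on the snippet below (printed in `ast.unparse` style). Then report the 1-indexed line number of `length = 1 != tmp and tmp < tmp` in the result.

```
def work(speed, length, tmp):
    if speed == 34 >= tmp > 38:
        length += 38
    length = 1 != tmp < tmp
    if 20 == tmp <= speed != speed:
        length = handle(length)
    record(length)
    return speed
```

Transformed code:
def work(speed, length, tmp):
    if speed == 34 and 34 >= tmp and (tmp > 38):
        length = length + 38
    length = 1 != tmp and tmp < tmp
    if 20 == tmp and tmp <= speed and (speed != speed):
        length = handle(length)
    record(length)
    return speed

4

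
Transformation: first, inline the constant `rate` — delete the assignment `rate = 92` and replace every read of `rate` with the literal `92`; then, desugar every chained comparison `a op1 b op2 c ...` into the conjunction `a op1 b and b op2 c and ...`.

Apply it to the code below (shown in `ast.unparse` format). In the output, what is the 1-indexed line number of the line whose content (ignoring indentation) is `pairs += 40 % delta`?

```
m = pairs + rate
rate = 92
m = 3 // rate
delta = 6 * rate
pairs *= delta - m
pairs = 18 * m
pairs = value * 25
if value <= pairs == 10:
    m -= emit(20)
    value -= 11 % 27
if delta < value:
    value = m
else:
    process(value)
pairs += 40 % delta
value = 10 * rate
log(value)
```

14

Transformed code:
m = pairs + 92
m = 3 // 92
delta = 6 * 92
pairs *= delta - m
pairs = 18 * m
pairs = value * 25
if value <= pairs and pairs == 10:
    m -= emit(20)
    value -= 11 % 27
if delta < value:
    value = m
else:
    process(value)
pairs += 40 % delta
value = 10 * 92
log(value)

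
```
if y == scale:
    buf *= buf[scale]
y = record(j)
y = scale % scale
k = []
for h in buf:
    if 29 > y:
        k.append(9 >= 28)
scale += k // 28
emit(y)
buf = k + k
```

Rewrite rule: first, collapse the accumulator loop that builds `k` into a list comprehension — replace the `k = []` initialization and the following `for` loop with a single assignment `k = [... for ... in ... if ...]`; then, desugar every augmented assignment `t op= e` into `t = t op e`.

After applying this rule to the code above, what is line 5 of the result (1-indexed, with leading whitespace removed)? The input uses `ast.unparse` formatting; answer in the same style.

k = [9 >= 28 for h in buf if 29 > y]

Transformed code:
if y == scale:
    buf = buf * buf[scale]
y = record(j)
y = scale % scale
k = [9 >= 28 for h in buf if 29 > y]
scale = scale + k // 28
emit(y)
buf = k + k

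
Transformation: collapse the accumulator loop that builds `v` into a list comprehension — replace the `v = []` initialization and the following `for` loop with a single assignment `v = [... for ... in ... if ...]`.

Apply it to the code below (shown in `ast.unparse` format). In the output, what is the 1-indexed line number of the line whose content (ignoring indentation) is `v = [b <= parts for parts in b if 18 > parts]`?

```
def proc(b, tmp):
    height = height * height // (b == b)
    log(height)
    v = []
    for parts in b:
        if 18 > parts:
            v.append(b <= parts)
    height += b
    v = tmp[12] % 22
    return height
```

4

Transformed code:
def proc(b, tmp):
    height = height * height // (b == b)
    log(height)
    v = [b <= parts for parts in b if 18 > parts]
    height += b
    v = tmp[12] % 22
    return height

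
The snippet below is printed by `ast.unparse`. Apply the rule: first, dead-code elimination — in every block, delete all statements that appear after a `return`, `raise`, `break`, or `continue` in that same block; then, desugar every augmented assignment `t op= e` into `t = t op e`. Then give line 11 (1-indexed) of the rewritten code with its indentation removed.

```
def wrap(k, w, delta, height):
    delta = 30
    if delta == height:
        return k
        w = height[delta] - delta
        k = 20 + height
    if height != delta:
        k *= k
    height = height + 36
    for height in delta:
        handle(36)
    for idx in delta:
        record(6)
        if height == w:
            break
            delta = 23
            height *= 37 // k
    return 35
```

record(6)

Transformed code:
def wrap(k, w, delta, height):
    delta = 30
    if delta == height:
        return k
    if height != delta:
        k = k * k
    height = height + 36
    for height in delta:
        handle(36)
    for idx in delta:
        record(6)
        if height == w:
            break
    return 35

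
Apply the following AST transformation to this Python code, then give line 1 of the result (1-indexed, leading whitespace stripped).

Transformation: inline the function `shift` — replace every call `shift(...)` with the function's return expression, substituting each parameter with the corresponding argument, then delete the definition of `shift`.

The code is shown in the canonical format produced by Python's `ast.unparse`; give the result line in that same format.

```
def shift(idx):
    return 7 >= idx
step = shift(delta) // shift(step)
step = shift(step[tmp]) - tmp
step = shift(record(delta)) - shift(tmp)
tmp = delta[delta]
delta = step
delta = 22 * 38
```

Transformed code:
step = (7 >= delta) // (7 >= step)
step = (7 >= step[tmp]) - tmp
step = (7 >= record(delta)) - (7 >= tmp)
tmp = delta[delta]
delta = step
delta = 22 * 38

step = (7 >= delta) // (7 >= step)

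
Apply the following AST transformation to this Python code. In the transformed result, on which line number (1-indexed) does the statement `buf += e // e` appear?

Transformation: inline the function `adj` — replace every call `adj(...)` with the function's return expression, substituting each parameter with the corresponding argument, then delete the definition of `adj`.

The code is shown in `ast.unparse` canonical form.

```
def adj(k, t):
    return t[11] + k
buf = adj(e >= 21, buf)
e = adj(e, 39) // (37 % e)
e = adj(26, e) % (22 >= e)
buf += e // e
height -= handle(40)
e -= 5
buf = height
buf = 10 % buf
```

Transformed code:
buf = buf[11] + (e >= 21)
e = (39[11] + e) // (37 % e)
e = (e[11] + 26) % (22 >= e)
buf += e // e
height -= handle(40)
e -= 5
buf = height
buf = 10 % buf

4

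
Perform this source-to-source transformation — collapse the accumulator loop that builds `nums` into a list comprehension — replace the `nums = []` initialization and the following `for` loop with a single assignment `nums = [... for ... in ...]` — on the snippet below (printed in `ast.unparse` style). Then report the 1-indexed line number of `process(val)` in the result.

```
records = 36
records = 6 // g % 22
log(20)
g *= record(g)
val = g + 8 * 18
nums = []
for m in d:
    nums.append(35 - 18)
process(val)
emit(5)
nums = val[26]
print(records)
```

7

Transformed code:
records = 36
records = 6 // g % 22
log(20)
g *= record(g)
val = g + 8 * 18
nums = [35 - 18 for m in d]
process(val)
emit(5)
nums = val[26]
print(records)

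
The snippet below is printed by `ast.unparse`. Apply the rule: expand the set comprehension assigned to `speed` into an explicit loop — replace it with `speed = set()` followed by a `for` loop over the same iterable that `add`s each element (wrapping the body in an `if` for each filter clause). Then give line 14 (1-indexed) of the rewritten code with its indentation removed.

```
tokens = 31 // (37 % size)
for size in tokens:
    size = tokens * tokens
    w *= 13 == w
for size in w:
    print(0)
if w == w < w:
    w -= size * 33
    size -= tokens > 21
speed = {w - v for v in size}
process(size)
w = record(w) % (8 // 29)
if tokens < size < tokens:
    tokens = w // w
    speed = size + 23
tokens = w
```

Transformed code:
tokens = 31 // (37 % size)
for size in tokens:
    size = tokens * tokens
    w *= 13 == w
for size in w:
    print(0)
if w == w < w:
    w -= size * 33
    size -= tokens > 21
speed = set()
for v in size:
    speed.add(w - v)
process(size)
w = record(w) % (8 // 29)
if tokens < size < tokens:
    tokens = w // w
    speed = size + 23
tokens = w

w = record(w) % (8 // 29)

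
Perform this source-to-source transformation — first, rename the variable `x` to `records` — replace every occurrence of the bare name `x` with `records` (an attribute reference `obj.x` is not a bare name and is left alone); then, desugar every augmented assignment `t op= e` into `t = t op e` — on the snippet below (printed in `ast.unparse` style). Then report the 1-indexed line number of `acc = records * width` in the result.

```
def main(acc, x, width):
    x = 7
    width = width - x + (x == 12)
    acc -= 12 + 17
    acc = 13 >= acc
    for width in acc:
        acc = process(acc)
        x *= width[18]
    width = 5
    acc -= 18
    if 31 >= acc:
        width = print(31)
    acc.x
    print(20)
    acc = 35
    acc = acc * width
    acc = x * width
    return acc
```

17

Transformed code:
def main(acc, records, width):
    records = 7
    width = width - records + (records == 12)
    acc = acc - (12 + 17)
    acc = 13 >= acc
    for width in acc:
        acc = process(acc)
        records = records * width[18]
    width = 5
    acc = acc - 18
    if 31 >= acc:
        width = print(31)
    acc.x
    print(20)
    acc = 35
    acc = acc * width
    acc = records * width
    return acc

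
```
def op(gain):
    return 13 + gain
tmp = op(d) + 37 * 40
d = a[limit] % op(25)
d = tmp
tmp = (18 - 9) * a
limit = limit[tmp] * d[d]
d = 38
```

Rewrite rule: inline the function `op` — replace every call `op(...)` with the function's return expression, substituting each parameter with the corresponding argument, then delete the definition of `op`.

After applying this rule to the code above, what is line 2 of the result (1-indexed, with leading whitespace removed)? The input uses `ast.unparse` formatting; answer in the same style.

Transformed code:
tmp = 13 + d + 37 * 40
d = a[limit] % (13 + 25)
d = tmp
tmp = (18 - 9) * a
limit = limit[tmp] * d[d]
d = 38

d = a[limit] % (13 + 25)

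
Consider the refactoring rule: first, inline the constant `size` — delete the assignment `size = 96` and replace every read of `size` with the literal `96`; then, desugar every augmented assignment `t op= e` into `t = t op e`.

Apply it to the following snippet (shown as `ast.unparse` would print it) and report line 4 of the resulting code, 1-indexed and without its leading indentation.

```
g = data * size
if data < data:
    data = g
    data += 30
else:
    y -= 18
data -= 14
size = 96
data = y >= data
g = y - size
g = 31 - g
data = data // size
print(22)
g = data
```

data = data + 30

Transformed code:
g = data * 96
if data < data:
    data = g
    data = data + 30
else:
    y = y - 18
data = data - 14
data = y >= data
g = y - 96
g = 31 - g
data = data // 96
print(22)
g = data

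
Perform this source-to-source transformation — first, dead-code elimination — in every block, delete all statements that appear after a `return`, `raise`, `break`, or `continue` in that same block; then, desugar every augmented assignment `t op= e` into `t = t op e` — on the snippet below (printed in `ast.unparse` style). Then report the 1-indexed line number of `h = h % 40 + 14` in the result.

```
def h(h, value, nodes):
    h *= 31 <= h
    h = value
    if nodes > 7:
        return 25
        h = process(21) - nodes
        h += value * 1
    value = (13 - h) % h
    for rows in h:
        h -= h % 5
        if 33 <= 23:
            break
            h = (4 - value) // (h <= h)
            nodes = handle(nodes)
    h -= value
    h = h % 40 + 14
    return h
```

Transformed code:
def h(h, value, nodes):
    h = h * (31 <= h)
    h = value
    if nodes > 7:
        return 25
    value = (13 - h) % h
    for rows in h:
        h = h - h % 5
        if 33 <= 23:
            break
    h = h - value
    h = h % 40 + 14
    return h

12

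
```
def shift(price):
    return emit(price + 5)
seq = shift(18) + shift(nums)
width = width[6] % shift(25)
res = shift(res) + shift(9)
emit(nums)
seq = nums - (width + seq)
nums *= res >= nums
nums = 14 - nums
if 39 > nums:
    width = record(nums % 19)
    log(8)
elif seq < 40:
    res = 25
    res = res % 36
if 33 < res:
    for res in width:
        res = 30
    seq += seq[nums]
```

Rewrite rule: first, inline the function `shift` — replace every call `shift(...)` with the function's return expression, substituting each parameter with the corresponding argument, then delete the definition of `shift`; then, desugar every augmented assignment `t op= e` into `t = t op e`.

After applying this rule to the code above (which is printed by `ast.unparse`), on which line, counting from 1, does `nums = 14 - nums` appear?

7

Transformed code:
seq = emit(18 + 5) + emit(nums + 5)
width = width[6] % emit(25 + 5)
res = emit(res + 5) + emit(9 + 5)
emit(nums)
seq = nums - (width + seq)
nums = nums * (res >= nums)
nums = 14 - nums
if 39 > nums:
    width = record(nums % 19)
    log(8)
elif seq < 40:
    res = 25
    res = res % 36
if 33 < res:
    for res in width:
        res = 30
    seq = seq + seq[nums]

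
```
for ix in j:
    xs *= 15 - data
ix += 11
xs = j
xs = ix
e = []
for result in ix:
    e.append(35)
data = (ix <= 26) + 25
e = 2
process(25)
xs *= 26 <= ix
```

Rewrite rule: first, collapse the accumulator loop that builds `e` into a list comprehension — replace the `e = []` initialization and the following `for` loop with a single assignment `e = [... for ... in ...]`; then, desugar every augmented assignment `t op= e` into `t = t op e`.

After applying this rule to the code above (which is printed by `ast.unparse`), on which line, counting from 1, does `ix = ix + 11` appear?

Transformed code:
for ix in j:
    xs = xs * (15 - data)
ix = ix + 11
xs = j
xs = ix
e = [35 for result in ix]
data = (ix <= 26) + 25
e = 2
process(25)
xs = xs * (26 <= ix)

3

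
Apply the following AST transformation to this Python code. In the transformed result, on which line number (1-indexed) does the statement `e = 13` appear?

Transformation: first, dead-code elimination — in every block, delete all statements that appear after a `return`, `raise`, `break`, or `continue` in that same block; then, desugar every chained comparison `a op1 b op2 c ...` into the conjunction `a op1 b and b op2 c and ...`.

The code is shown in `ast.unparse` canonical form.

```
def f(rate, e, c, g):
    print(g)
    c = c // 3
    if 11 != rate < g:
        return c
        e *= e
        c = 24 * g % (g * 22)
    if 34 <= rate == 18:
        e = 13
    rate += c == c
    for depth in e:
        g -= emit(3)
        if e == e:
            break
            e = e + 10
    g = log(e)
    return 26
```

7

Transformed code:
def f(rate, e, c, g):
    print(g)
    c = c // 3
    if 11 != rate and rate < g:
        return c
    if 34 <= rate and rate == 18:
        e = 13
    rate += c == c
    for depth in e:
        g -= emit(3)
        if e == e:
            break
    g = log(e)
    return 26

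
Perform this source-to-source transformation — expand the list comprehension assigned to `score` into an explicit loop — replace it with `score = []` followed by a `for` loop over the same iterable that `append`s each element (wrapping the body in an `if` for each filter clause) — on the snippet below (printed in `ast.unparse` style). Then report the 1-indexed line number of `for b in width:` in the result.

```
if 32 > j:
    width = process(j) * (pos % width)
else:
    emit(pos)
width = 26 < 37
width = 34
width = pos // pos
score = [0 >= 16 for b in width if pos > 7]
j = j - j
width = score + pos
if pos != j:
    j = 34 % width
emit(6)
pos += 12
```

9

Transformed code:
if 32 > j:
    width = process(j) * (pos % width)
else:
    emit(pos)
width = 26 < 37
width = 34
width = pos // pos
score = []
for b in width:
    if pos > 7:
        score.append(0 >= 16)
j = j - j
width = score + pos
if pos != j:
    j = 34 % width
emit(6)
pos += 12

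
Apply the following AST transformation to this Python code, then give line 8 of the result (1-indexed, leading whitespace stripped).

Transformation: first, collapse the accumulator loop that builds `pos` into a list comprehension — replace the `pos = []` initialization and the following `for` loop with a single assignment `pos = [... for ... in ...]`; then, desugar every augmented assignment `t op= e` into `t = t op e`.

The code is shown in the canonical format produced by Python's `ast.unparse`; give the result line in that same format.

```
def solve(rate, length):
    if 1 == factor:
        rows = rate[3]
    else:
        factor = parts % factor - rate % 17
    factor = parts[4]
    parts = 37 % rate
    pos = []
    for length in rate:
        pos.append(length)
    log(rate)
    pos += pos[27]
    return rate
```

pos = [length for length in rate]

Transformed code:
def solve(rate, length):
    if 1 == factor:
        rows = rate[3]
    else:
        factor = parts % factor - rate % 17
    factor = parts[4]
    parts = 37 % rate
    pos = [length for length in rate]
    log(rate)
    pos = pos + pos[27]
    return rate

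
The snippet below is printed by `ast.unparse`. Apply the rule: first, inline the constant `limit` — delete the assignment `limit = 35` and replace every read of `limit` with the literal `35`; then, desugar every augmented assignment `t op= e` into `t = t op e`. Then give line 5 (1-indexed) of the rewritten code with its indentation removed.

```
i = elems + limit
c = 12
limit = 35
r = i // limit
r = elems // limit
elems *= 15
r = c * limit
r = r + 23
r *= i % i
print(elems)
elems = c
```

elems = elems * 15

Transformed code:
i = elems + 35
c = 12
r = i // 35
r = elems // 35
elems = elems * 15
r = c * 35
r = r + 23
r = r * (i % i)
print(elems)
elems = c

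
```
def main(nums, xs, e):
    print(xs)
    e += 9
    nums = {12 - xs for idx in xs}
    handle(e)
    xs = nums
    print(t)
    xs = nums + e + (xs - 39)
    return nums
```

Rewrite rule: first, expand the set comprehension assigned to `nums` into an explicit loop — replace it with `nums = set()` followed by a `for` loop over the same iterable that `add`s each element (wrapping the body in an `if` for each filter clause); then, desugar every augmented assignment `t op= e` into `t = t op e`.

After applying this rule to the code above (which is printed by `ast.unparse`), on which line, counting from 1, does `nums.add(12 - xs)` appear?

6

Transformed code:
def main(nums, xs, e):
    print(xs)
    e = e + 9
    nums = set()
    for idx in xs:
        nums.add(12 - xs)
    handle(e)
    xs = nums
    print(t)
    xs = nums + e + (xs - 39)
    return nums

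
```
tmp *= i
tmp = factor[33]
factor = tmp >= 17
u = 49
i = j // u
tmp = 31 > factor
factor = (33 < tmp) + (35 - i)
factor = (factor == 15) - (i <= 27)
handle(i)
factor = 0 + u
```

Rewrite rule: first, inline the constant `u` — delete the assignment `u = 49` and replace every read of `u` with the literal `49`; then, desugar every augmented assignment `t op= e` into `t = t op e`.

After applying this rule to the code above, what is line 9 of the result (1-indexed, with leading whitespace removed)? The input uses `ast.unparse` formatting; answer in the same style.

factor = 0 + 49

Transformed code:
tmp = tmp * i
tmp = factor[33]
factor = tmp >= 17
i = j // 49
tmp = 31 > factor
factor = (33 < tmp) + (35 - i)
factor = (factor == 15) - (i <= 27)
handle(i)
factor = 0 + 49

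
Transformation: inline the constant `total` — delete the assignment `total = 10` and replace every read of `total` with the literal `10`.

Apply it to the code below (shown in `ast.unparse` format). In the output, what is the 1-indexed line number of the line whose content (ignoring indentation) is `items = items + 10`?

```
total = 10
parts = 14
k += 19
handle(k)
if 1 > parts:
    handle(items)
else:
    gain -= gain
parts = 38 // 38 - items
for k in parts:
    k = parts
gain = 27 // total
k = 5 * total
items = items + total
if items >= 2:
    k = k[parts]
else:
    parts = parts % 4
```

Transformed code:
parts = 14
k += 19
handle(k)
if 1 > parts:
    handle(items)
else:
    gain -= gain
parts = 38 // 38 - items
for k in parts:
    k = parts
gain = 27 // 10
k = 5 * 10
items = items + 10
if items >= 2:
    k = k[parts]
else:
    parts = parts % 4

13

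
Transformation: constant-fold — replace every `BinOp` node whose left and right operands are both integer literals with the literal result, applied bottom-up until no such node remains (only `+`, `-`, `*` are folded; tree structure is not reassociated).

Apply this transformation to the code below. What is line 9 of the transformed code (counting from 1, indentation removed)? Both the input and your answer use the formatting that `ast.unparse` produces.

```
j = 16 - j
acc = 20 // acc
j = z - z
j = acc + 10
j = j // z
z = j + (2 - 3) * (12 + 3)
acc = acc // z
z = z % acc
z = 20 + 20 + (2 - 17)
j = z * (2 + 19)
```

z = 25

Transformed code:
j = 16 - j
acc = 20 // acc
j = z - z
j = acc + 10
j = j // z
z = j + -15
acc = acc // z
z = z % acc
z = 25
j = z * 21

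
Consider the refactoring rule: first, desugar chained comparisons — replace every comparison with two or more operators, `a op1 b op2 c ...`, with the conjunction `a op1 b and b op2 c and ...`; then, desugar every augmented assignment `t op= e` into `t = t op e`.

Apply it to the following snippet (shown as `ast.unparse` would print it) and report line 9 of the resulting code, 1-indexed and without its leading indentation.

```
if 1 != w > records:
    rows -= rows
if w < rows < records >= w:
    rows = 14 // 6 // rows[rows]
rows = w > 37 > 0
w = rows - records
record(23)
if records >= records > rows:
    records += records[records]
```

records = records + records[records]

Transformed code:
if 1 != w and w > records:
    rows = rows - rows
if w < rows and rows < records and (records >= w):
    rows = 14 // 6 // rows[rows]
rows = w > 37 and 37 > 0
w = rows - records
record(23)
if records >= records and records > rows:
    records = records + records[records]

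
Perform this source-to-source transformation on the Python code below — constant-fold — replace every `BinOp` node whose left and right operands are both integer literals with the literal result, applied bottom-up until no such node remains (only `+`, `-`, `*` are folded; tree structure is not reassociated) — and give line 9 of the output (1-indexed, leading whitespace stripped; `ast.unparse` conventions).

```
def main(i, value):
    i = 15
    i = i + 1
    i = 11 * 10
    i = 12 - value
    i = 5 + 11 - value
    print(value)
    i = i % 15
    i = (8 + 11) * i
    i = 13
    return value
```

Transformed code:
def main(i, value):
    i = 15
    i = i + 1
    i = 110
    i = 12 - value
    i = 16 - value
    print(value)
    i = i % 15
    i = 19 * i
    i = 13
    return value

i = 19 * i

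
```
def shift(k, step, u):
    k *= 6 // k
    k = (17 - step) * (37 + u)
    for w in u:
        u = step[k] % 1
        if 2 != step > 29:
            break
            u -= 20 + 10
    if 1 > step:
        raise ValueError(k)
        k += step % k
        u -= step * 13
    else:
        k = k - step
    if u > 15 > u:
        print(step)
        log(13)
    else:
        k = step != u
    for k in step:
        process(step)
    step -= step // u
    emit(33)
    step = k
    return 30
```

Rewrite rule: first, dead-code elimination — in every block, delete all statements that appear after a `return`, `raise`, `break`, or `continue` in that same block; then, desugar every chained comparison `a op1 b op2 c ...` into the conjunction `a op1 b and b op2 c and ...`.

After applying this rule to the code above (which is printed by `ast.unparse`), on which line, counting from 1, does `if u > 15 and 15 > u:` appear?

Transformed code:
def shift(k, step, u):
    k *= 6 // k
    k = (17 - step) * (37 + u)
    for w in u:
        u = step[k] % 1
        if 2 != step and step > 29:
            break
    if 1 > step:
        raise ValueError(k)
    else:
        k = k - step
    if u > 15 and 15 > u:
        print(step)
        log(13)
    else:
        k = step != u
    for k in step:
        process(step)
    step -= step // u
    emit(33)
    step = k
    return 30

12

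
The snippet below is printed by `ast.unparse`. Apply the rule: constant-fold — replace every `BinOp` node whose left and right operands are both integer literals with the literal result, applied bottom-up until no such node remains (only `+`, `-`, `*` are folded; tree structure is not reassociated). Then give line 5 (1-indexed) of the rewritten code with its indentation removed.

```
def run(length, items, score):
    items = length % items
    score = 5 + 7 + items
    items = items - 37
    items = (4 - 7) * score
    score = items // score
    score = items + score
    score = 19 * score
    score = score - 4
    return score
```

Transformed code:
def run(length, items, score):
    items = length % items
    score = 12 + items
    items = items - 37
    items = -3 * score
    score = items // score
    score = items + score
    score = 19 * score
    score = score - 4
    return score

items = -3 * score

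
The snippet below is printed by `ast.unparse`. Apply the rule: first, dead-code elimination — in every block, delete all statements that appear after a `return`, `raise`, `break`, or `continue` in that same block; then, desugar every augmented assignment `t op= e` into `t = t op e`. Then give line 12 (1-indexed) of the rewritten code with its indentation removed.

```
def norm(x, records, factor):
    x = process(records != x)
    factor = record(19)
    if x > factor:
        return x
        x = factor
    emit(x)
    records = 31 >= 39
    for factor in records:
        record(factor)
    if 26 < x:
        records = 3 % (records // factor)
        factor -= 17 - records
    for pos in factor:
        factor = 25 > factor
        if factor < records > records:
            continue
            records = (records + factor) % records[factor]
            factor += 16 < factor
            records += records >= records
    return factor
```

Transformed code:
def norm(x, records, factor):
    x = process(records != x)
    factor = record(19)
    if x > factor:
        return x
    emit(x)
    records = 31 >= 39
    for factor in records:
        record(factor)
    if 26 < x:
        records = 3 % (records // factor)
        factor = factor - (17 - records)
    for pos in factor:
        factor = 25 > factor
        if factor < records > records:
            continue
    return factor

factor = factor - (17 - records)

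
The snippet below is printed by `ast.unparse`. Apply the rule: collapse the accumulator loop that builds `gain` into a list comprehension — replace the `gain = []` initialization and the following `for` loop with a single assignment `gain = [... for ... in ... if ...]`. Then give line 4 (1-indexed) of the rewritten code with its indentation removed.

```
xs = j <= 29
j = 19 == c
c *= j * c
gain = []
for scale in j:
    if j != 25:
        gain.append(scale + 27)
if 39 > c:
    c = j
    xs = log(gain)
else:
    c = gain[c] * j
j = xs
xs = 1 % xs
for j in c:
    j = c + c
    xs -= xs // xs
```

gain = [scale + 27 for scale in j if j != 25]

Transformed code:
xs = j <= 29
j = 19 == c
c *= j * c
gain = [scale + 27 for scale in j if j != 25]
if 39 > c:
    c = j
    xs = log(gain)
else:
    c = gain[c] * j
j = xs
xs = 1 % xs
for j in c:
    j = c + c
    xs -= xs // xs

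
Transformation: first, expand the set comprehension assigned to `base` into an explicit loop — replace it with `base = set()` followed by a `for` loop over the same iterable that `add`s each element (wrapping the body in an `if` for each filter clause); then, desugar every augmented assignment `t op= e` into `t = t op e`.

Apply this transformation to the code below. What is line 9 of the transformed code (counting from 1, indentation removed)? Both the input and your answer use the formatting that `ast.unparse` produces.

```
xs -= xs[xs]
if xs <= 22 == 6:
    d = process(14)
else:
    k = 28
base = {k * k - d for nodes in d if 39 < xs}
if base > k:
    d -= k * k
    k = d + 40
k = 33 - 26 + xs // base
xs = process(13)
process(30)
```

base.add(k * k - d)

Transformed code:
xs = xs - xs[xs]
if xs <= 22 == 6:
    d = process(14)
else:
    k = 28
base = set()
for nodes in d:
    if 39 < xs:
        base.add(k * k - d)
if base > k:
    d = d - k * k
    k = d + 40
k = 33 - 26 + xs // base
xs = process(13)
process(30)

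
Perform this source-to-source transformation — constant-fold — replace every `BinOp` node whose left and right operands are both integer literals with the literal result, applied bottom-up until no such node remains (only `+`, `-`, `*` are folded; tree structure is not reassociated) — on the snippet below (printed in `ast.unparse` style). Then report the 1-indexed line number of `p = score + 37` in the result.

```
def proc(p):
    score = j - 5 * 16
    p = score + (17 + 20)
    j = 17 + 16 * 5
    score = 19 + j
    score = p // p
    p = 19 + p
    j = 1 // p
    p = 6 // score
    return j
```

3

Transformed code:
def proc(p):
    score = j - 80
    p = score + 37
    j = 97
    score = 19 + j
    score = p // p
    p = 19 + p
    j = 1 // p
    p = 6 // score
    return j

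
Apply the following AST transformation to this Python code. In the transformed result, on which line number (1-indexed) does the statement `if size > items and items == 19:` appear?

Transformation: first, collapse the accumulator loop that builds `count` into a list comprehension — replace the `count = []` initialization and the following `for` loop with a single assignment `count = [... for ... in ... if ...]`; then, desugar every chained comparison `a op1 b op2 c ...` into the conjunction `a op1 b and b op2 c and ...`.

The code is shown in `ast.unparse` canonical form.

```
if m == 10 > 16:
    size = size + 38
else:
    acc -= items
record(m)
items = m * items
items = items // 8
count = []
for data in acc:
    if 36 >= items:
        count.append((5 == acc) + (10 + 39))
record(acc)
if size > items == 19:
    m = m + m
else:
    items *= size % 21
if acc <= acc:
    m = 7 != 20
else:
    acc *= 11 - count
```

Transformed code:
if m == 10 and 10 > 16:
    size = size + 38
else:
    acc -= items
record(m)
items = m * items
items = items // 8
count = [(5 == acc) + (10 + 39) for data in acc if 36 >= items]
record(acc)
if size > items and items == 19:
    m = m + m
else:
    items *= size % 21
if acc <= acc:
    m = 7 != 20
else:
    acc *= 11 - count

10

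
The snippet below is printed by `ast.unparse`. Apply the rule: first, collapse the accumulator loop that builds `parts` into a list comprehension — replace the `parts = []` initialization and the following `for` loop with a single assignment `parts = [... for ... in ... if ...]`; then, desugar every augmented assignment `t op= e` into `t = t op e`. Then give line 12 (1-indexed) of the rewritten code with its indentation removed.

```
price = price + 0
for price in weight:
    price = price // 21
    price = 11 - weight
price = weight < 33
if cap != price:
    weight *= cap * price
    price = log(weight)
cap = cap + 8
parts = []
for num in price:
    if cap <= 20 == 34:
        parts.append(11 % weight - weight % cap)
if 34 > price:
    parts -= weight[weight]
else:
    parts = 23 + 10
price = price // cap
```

Transformed code:
price = price + 0
for price in weight:
    price = price // 21
    price = 11 - weight
price = weight < 33
if cap != price:
    weight = weight * (cap * price)
    price = log(weight)
cap = cap + 8
parts = [11 % weight - weight % cap for num in price if cap <= 20 == 34]
if 34 > price:
    parts = parts - weight[weight]
else:
    parts = 23 + 10
price = price // cap

parts = parts - weight[weight]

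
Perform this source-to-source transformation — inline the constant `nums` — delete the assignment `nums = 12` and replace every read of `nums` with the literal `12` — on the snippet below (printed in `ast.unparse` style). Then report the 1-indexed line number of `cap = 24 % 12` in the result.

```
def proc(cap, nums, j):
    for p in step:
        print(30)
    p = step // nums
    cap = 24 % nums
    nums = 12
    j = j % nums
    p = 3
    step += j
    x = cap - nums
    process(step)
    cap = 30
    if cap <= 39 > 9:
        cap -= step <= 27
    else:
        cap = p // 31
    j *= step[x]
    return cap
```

Transformed code:
def proc(cap, nums, j):
    for p in step:
        print(30)
    p = step // 12
    cap = 24 % 12
    j = j % 12
    p = 3
    step += j
    x = cap - 12
    process(step)
    cap = 30
    if cap <= 39 > 9:
        cap -= step <= 27
    else:
        cap = p // 31
    j *= step[x]
    return cap

5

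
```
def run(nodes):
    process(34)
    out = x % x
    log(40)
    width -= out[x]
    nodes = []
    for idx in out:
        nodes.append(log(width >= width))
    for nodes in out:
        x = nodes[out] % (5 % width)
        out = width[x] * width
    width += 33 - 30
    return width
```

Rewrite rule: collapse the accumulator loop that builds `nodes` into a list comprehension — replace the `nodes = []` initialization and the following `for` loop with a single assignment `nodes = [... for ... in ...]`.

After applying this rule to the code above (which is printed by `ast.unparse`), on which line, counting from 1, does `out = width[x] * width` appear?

9

Transformed code:
def run(nodes):
    process(34)
    out = x % x
    log(40)
    width -= out[x]
    nodes = [log(width >= width) for idx in out]
    for nodes in out:
        x = nodes[out] % (5 % width)
        out = width[x] * width
    width += 33 - 30
    return width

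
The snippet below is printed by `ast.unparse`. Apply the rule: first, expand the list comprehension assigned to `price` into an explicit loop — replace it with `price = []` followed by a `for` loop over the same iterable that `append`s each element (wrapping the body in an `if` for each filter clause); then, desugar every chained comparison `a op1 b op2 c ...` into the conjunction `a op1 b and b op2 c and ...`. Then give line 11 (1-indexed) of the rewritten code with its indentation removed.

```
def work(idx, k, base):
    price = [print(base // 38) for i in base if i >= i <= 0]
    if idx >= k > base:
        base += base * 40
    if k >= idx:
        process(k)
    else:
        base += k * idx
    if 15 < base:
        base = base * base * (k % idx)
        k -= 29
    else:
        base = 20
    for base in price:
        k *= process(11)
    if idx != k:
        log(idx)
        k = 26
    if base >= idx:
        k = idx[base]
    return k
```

base += k * idx

Transformed code:
def work(idx, k, base):
    price = []
    for i in base:
        if i >= i and i <= 0:
            price.append(print(base // 38))
    if idx >= k and k > base:
        base += base * 40
    if k >= idx:
        process(k)
    else:
        base += k * idx
    if 15 < base:
        base = base * base * (k % idx)
        k -= 29
    else:
        base = 20
    for base in price:
        k *= process(11)
    if idx != k:
        log(idx)
        k = 26
    if base >= idx:
        k = idx[base]
    return k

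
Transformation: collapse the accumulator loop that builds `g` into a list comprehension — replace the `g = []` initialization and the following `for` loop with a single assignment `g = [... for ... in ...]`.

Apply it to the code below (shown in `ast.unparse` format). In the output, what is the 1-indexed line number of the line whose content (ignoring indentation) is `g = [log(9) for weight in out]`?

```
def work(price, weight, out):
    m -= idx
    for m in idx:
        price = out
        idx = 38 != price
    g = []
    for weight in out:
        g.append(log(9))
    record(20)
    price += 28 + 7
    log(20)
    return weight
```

6

Transformed code:
def work(price, weight, out):
    m -= idx
    for m in idx:
        price = out
        idx = 38 != price
    g = [log(9) for weight in out]
    record(20)
    price += 28 + 7
    log(20)
    return weight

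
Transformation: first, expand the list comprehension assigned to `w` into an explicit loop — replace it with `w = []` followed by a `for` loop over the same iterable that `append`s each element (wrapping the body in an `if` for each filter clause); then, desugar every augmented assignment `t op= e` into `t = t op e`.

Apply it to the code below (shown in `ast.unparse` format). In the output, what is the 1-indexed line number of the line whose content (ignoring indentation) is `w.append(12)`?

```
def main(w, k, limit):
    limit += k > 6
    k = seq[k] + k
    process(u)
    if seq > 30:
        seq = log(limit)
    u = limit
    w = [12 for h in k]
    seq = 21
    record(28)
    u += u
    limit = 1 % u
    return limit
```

10

Transformed code:
def main(w, k, limit):
    limit = limit + (k > 6)
    k = seq[k] + k
    process(u)
    if seq > 30:
        seq = log(limit)
    u = limit
    w = []
    for h in k:
        w.append(12)
    seq = 21
    record(28)
    u = u + u
    limit = 1 % u
    return limit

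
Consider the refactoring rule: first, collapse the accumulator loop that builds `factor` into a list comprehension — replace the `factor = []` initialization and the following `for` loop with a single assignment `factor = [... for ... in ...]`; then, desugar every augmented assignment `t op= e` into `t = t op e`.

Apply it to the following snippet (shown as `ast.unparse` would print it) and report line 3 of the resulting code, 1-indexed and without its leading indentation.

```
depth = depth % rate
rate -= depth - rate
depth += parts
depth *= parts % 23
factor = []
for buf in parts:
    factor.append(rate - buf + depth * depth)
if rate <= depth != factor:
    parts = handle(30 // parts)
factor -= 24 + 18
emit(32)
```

Transformed code:
depth = depth % rate
rate = rate - (depth - rate)
depth = depth + parts
depth = depth * (parts % 23)
factor = [rate - buf + depth * depth for buf in parts]
if rate <= depth != factor:
    parts = handle(30 // parts)
factor = factor - (24 + 18)
emit(32)

depth = depth + parts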